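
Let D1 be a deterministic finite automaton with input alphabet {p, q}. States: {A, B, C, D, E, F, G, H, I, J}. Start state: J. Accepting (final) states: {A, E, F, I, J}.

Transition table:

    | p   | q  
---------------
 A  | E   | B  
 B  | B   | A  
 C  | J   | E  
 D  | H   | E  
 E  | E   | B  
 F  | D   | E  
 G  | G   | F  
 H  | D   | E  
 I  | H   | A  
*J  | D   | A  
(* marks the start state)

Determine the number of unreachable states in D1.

4

BFS from J reaches {A, B, D, E, H, J}; the 4 state(s) C, F, G, I are never visited.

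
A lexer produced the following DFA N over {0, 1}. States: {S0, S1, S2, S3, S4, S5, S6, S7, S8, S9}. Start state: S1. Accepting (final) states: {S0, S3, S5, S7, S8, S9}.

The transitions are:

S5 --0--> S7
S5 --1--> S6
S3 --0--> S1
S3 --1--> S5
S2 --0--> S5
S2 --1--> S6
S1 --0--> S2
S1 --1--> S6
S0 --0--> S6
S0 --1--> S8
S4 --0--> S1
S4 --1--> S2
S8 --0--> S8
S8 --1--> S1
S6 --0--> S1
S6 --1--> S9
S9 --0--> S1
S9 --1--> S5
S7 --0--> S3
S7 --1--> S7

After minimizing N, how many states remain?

First remove the unreachable states {S0,S4,S8}; 7 states remain.
P0 = {S3,S5,S7,S9} | {S1,S2,S6}.
Split {S3,S5,S7,S9} by δ(·,0) → {S3,S9} and {S5,S7}.
Refine {S1,S2,S6} on symbol 0: members go to different blocks, giving {S1,S6} and {S2}.
Refine {S1,S6} on symbol 0: members go to different blocks, giving {S1} and {S6}.
Refine {S5,S7} on symbol 0: members go to different blocks, giving {S5} and {S7}.
No further refinement is possible. Final partition (6 blocks): {S3,S9} | {S1} | {S5} | {S2} | {S6} | {S7}.

6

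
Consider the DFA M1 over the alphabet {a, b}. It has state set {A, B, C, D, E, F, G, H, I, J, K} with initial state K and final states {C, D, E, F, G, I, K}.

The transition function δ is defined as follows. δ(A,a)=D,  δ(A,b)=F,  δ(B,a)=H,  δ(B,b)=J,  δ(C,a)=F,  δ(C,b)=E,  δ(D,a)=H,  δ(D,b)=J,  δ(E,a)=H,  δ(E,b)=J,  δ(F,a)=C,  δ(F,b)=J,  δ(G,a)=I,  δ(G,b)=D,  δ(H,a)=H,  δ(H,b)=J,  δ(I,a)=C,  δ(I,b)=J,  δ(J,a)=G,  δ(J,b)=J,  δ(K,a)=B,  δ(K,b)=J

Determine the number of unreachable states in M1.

Starting at K and following transitions, the reachable set is {B, C, D, E, F, G, H, I, J, K}. That leaves A unreachable — 1 in total.

1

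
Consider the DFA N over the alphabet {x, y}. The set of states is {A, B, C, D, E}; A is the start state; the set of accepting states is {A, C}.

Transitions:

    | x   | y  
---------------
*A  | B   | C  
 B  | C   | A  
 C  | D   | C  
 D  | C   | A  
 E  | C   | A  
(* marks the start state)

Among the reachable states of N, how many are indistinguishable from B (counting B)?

2

States {E} cannot be reached from the start state, so discard them.
P0 = {A,C} | {B,D}.
The partition is now stable with 2 blocks: {A,C} | {B,D}.
The equivalence class containing B is {B,D}, of size 2.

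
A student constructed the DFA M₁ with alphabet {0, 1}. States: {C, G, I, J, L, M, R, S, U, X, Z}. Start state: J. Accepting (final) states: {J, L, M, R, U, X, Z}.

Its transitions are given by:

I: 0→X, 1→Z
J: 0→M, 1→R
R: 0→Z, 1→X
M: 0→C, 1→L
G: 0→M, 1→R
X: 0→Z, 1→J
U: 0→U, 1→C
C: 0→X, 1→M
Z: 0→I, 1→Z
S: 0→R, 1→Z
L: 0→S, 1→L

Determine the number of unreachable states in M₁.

2

No path from J leads to G, U; the other 9 states are all reachable.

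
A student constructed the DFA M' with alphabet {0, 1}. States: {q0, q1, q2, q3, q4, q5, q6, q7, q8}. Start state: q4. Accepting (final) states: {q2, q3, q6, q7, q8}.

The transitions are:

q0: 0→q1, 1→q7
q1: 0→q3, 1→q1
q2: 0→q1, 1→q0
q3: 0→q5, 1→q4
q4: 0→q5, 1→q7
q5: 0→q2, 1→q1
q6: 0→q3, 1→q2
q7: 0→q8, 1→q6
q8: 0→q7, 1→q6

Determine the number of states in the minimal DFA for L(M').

Every state is reachable, so we keep all 9.
Start with accepting vs non-accepting: {q2,q3,q6,q7,q8} | {q0,q1,q4,q5}.
On input 0, block {q2,q3,q6,q7,q8} splits into {q6,q7,q8} and {q2,q3}.
Refine {q6,q7,q8} on symbol 0: members go to different blocks, giving {q7,q8} and {q6}.
On input 0, block {q0,q1,q4,q5} splits into {q0,q4} and {q1,q5}.
No further refinement is possible. Final partition (5 blocks): {q7,q8} | {q0,q4} | {q2,q3} | {q6} | {q1,q5}.

5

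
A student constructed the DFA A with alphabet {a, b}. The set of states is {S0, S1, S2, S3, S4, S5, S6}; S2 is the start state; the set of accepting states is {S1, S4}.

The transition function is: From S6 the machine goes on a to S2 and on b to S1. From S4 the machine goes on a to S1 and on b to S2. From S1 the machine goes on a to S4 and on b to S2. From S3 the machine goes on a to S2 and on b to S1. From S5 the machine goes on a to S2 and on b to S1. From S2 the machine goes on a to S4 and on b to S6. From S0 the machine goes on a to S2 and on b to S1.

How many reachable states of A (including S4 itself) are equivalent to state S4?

States {S0,S3,S5} cannot be reached from the start state, so discard them.
Initial partition by acceptance: {S1,S4} | {S2,S6}.
On input a, block {S2,S6} splits into {S2} and {S6}.
The partition is now stable with 3 blocks: {S1,S4} | {S2} | {S6}.
The equivalence class containing S4 is {S1,S4}, of size 2.

2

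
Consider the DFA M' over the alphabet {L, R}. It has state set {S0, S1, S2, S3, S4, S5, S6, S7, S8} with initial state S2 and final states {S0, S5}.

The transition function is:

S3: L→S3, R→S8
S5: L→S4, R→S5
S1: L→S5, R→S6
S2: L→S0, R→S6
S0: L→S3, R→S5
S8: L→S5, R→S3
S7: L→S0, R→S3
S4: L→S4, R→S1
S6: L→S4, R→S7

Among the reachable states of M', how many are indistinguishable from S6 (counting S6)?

3

Every state is reachable, so we keep all 9.
Initial partition by acceptance: {S0,S5} | {S1,S2,S3,S4,S6,S7,S8}.
On input L, block {S1,S2,S3,S4,S6,S7,S8} splits into {S1,S2,S7,S8} and {S3,S4,S6}.
The partition is now stable with 3 blocks: {S0,S5} | {S1,S2,S7,S8} | {S3,S4,S6}.
State S6 belongs to the block {S3,S4,S6}, which has 3 states.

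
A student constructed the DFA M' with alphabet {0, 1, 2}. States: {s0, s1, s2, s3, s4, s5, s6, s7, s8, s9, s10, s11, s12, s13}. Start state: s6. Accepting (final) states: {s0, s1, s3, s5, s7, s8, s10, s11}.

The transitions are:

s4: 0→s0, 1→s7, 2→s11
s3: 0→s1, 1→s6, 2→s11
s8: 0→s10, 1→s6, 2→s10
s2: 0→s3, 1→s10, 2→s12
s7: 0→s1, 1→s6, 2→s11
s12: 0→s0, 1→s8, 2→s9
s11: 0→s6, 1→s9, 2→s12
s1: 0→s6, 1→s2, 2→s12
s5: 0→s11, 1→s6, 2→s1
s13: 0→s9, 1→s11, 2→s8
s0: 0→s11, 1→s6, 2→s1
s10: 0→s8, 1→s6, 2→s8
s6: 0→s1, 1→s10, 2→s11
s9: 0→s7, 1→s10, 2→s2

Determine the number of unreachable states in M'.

Starting at s6 and following transitions, the reachable set is {s0, s1, s2, s3, s6, s7, s8, s9, s10, s11, s12}. That leaves s4, s5, s13 unreachable — 3 in total.

3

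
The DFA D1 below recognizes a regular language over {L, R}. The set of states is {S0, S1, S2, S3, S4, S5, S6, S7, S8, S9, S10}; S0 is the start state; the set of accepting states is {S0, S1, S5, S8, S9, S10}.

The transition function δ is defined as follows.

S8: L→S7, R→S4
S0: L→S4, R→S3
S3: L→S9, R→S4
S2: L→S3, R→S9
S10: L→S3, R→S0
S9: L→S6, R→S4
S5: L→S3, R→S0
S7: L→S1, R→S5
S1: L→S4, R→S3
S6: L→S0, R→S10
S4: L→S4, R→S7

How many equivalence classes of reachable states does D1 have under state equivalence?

First remove the unreachable states {S2,S8}; 9 states remain.
Initial partition by acceptance: {S0,S1,S5,S9,S10} | {S3,S4,S6,S7}.
On input R, block {S0,S1,S5,S9,S10} splits into {S0,S1,S9} and {S5,S10}.
On input L, block {S3,S4,S6,S7} splits into {S3,S6,S7} and {S4}.
Split {S0,S1,S9} by δ(·,L) → {S0,S1} and {S9}.
Refine {S3,S6,S7} on symbol L: members go to different blocks, giving {S6,S7} and {S3}.
No further refinement is possible. Final partition (6 blocks): {S0,S1} | {S6,S7} | {S5,S10} | {S4} | {S9} | {S3}.

6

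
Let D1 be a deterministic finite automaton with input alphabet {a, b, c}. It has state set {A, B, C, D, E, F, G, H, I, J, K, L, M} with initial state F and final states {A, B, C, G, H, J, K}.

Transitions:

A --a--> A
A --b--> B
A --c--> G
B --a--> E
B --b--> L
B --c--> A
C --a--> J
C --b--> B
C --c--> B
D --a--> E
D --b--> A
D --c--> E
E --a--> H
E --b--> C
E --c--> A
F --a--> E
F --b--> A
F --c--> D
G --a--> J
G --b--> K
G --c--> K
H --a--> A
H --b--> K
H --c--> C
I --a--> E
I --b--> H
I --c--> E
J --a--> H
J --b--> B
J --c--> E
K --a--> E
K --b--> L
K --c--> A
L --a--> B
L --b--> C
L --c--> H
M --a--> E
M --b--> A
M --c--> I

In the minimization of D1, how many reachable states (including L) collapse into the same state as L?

1

First remove the unreachable states {I,M}; 11 states remain.
P0 = {A,B,C,G,H,J,K} | {D,E,F,L}.
Refine {A,B,C,G,H,J,K} on symbol a: members go to different blocks, giving {A,C,G,H,J} and {B,K}.
On input c, block {A,C,G,H,J} splits into {A,H} and {C,G} and {J}.
Split {D,E,F,L} by δ(·,a) → {D,F} and {E} and {L}.
On input c, block {D,F} splits into {D} and {F}.
Stable partition: {A,H} | {D} | {B,K} | {C,G} | {J} | {E} | {L} | {F} — 8 equivalence classes.
State L belongs to the block {L}, which has 1 states.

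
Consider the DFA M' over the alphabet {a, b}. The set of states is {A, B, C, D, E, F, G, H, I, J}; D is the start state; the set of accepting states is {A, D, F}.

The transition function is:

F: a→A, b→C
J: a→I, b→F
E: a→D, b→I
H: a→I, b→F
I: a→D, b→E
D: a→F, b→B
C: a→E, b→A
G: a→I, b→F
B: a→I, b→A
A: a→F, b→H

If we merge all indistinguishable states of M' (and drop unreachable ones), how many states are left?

3

States {G,J} cannot be reached from the start state, so discard them.
P0 = {A,D,F} | {B,C,E,H,I}.
On input a, block {B,C,E,H,I} splits into {B,C,H} and {E,I}.
No further refinement is possible. Final partition (3 blocks): {A,D,F} | {B,C,H} | {E,I}.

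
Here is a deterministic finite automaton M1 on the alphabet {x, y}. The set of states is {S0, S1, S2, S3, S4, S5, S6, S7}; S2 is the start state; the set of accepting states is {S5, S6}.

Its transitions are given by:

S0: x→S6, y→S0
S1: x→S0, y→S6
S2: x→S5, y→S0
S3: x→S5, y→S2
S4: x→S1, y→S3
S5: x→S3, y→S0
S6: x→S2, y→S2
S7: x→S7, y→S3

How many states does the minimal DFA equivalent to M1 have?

States {S1,S4,S7} cannot be reached from the start state, so discard them.
Initial partition by acceptance: {S5,S6} | {S0,S2,S3}.
The partition is now stable with 2 blocks: {S5,S6} | {S0,S2,S3}.

2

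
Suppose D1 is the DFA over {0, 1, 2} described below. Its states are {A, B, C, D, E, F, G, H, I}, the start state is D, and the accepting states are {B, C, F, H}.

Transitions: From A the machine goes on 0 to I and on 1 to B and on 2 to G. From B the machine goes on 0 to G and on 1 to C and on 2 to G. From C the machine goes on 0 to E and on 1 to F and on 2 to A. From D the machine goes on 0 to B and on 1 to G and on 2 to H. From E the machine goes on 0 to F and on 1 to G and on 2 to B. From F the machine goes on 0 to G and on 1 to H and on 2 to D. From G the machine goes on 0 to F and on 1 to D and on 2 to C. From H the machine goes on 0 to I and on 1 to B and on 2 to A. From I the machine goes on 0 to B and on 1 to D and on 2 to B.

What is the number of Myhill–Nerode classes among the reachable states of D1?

Initial partition by acceptance: {B,C,F,H} | {A,D,E,G,I}.
On input 0, block {A,D,E,G,I} splits into {D,E,G,I} and {A}.
Refine {B,C,F,H} on symbol 2: members go to different blocks, giving {B,F} and {C,H}.
Refine {D,E,G,I} on symbol 2: members go to different blocks, giving {D,G} and {E,I}.
The partition is now stable with 5 blocks: {B,F} | {D,G} | {A} | {C,H} | {E,I}.

5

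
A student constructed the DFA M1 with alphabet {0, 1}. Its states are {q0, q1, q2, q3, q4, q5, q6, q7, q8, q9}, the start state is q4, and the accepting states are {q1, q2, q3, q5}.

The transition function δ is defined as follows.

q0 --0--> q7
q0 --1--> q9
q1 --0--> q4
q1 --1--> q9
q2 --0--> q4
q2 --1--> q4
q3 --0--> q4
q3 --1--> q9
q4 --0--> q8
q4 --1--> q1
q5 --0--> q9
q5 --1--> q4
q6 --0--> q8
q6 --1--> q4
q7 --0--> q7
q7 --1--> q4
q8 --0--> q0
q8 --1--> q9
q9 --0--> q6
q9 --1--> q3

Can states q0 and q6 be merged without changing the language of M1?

States {q2,q5} cannot be reached from the start state, so discard them.
P0 = {q1,q3} | {q0,q4,q6,q7,q8,q9}.
Split {q0,q4,q6,q7,q8,q9} by δ(·,1) → {q0,q6,q7,q8} and {q4,q9}.
No further refinement is possible. Final partition (3 blocks): {q1,q3} | {q0,q6,q7,q8} | {q4,q9}.
q0 and q6 lie in the same block of the stable partition, so they are equivalent — no string distinguishes them.

Yes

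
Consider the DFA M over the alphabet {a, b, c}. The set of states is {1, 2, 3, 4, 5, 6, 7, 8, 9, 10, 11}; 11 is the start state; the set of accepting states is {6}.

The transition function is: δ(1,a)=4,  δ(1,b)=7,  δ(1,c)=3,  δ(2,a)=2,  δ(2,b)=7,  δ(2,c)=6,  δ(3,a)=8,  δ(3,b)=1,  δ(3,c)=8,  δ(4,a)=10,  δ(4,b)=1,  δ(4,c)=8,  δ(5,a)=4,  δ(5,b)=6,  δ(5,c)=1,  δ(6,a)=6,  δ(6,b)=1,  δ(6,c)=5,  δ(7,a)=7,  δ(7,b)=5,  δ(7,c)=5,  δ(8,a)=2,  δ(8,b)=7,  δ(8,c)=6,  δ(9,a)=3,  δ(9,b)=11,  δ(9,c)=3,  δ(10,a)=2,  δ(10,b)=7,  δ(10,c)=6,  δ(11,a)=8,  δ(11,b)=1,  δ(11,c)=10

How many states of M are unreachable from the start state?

Starting at 11 and following transitions, the reachable set is {1, 2, 3, 4, 5, 6, 7, 8, 10, 11}. That leaves 9 unreachable — 1 in total.

1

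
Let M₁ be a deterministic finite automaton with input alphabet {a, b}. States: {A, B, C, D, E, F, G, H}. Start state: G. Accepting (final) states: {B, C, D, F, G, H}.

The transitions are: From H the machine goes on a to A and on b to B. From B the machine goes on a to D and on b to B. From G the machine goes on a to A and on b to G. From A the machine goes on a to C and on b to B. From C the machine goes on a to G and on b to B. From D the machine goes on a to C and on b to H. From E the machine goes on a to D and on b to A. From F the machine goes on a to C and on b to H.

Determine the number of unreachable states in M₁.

No path from G leads to E, F; the other 6 states are all reachable.

2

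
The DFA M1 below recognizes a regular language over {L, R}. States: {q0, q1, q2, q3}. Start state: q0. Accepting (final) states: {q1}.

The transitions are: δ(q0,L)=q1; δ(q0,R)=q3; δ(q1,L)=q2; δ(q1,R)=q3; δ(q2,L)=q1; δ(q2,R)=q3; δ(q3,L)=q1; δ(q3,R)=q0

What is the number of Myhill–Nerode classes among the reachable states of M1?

2

Every state is reachable, so we keep all 4.
P0 = {q1} | {q0,q2,q3}.
The partition is now stable with 2 blocks: {q1} | {q0,q2,q3}.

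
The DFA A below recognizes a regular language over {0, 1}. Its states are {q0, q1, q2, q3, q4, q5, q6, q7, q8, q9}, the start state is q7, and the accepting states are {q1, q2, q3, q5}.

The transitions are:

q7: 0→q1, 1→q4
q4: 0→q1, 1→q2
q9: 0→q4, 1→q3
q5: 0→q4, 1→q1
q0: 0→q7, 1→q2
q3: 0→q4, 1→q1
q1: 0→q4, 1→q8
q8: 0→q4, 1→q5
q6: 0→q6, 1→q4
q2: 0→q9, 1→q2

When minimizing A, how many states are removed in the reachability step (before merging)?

No path from q7 leads to q0, q6; the other 8 states are all reachable.

2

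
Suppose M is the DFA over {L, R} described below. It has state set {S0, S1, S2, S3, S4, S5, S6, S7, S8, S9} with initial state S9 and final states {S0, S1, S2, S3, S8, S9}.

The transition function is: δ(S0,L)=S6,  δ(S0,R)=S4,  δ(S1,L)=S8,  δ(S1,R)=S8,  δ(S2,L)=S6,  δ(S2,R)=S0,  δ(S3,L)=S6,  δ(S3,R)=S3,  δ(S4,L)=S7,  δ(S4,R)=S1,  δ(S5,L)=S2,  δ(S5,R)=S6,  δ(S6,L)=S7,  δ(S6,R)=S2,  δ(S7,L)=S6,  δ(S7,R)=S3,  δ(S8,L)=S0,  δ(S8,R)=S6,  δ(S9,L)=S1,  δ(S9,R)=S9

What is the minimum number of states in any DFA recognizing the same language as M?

9

First remove the unreachable states {S5}; 9 states remain.
P0 = {S0,S1,S2,S3,S8,S9} | {S4,S6,S7}.
Refine {S0,S1,S2,S3,S8,S9} on symbol L: members go to different blocks, giving {S0,S2,S3} and {S1,S8,S9}.
On input R, block {S0,S2,S3} splits into {S2,S3} and {S0}.
Refine {S2,S3} on symbol R: members go to different blocks, giving {S2} and {S3}.
Split {S4,S6,S7} by δ(·,R) → {S4} and {S6} and {S7}.
Split {S1,S8,S9} by δ(·,L) → {S1,S9} and {S8}.
Refine {S1,S9} on symbol L: members go to different blocks, giving {S1} and {S9}.
The partition is now stable with 9 blocks: {S2} | {S4} | {S1} | {S0} | {S3} | {S6} | {S7} | {S8} | {S9}.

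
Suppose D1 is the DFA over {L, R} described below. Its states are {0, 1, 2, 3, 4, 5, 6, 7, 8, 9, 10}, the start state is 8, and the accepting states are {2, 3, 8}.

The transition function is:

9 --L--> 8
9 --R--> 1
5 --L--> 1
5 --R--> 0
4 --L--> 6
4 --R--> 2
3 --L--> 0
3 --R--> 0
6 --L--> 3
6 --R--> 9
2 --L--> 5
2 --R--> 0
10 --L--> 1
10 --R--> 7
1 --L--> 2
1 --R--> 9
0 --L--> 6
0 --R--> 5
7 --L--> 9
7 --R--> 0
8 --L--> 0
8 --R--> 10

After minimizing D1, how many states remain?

3

First remove the unreachable states {4}; 10 states remain.
Initial partition by acceptance: {2,3,8} | {0,1,5,6,7,9,10}.
On input L, block {0,1,5,6,7,9,10} splits into {0,5,7,10} and {1,6,9}.
No further refinement is possible. Final partition (3 blocks): {2,3,8} | {0,5,7,10} | {1,6,9}.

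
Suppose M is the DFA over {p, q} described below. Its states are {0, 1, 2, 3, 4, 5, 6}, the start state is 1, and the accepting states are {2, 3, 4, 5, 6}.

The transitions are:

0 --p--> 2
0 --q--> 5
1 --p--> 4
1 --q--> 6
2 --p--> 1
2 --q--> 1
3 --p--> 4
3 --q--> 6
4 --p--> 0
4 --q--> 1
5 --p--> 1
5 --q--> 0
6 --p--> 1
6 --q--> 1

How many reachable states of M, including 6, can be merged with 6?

4

States {3} cannot be reached from the start state, so discard them.
P0 = {2,4,5,6} | {0,1}.
Stable partition: {2,4,5,6} | {0,1} — 2 equivalence classes.
State 6 belongs to the block {2,4,5,6}, which has 4 states.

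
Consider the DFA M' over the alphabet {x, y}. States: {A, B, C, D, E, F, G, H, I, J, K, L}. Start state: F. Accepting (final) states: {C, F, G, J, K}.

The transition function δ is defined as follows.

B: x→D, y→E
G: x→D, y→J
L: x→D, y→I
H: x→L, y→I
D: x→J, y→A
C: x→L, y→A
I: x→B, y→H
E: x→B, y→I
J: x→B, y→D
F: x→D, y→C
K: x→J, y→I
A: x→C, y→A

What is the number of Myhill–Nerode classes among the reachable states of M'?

States {G,K} cannot be reached from the start state, so discard them.
Start with accepting vs non-accepting: {C,F,J} | {A,B,D,E,H,I,L}.
On input y, block {C,F,J} splits into {C,J} and {F}.
Split {A,B,D,E,H,I,L} by δ(·,x) → {B,E,H,I,L} and {A,D}.
On input x, block {B,E,H,I,L} splits into {E,H,I} and {B,L}.
The partition is now stable with 5 blocks: {C,J} | {E,H,I} | {F} | {A,D} | {B,L}.

5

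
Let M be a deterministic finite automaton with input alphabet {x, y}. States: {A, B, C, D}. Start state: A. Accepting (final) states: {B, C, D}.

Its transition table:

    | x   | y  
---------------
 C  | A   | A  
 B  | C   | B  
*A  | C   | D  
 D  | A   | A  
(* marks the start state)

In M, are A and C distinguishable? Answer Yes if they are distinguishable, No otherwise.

Yes

States {B} cannot be reached from the start state, so discard them.
Initial partition by acceptance: {C,D} | {A}.
The partition is now stable with 2 blocks: {C,D} | {A}.
A and C end up in different blocks, so they are distinguishable. For instance, the string 'ε' is accepted from only C.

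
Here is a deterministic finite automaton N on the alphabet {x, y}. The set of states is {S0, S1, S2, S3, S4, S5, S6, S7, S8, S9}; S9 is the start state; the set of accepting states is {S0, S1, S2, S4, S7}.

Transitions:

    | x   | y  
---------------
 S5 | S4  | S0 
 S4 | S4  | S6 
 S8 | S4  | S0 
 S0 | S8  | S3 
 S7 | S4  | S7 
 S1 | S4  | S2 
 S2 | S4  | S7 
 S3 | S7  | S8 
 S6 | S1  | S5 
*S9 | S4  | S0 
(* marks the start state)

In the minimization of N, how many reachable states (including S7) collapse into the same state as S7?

3

Every state is reachable, so we keep all 10.
Initial partition by acceptance: {S0,S1,S2,S4,S7} | {S3,S5,S6,S8,S9}.
Split {S0,S1,S2,S4,S7} by δ(·,x) → {S1,S2,S4,S7} and {S0}.
Split {S1,S2,S4,S7} by δ(·,y) → {S1,S2,S7} and {S4}.
On input x, block {S3,S5,S6,S8,S9} splits into {S5,S8,S9} and {S3,S6}.
The partition is now stable with 5 blocks: {S1,S2,S7} | {S5,S8,S9} | {S0} | {S4} | {S3,S6}.
The equivalence class containing S7 is {S1,S2,S7}, of size 3.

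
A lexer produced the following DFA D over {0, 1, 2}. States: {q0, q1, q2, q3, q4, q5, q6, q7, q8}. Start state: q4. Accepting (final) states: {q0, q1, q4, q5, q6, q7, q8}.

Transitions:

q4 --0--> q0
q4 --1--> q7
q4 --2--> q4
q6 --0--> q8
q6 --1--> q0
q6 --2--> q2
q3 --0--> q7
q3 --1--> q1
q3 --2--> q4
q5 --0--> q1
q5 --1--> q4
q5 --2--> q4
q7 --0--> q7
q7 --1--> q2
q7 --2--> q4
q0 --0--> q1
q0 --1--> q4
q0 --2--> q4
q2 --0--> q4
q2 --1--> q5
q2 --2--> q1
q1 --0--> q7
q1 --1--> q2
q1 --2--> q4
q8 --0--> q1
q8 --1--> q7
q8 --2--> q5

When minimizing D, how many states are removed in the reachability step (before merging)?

3

BFS from q4 reaches {q0, q1, q2, q4, q5, q7}; the 3 state(s) q3, q6, q8 are never visited.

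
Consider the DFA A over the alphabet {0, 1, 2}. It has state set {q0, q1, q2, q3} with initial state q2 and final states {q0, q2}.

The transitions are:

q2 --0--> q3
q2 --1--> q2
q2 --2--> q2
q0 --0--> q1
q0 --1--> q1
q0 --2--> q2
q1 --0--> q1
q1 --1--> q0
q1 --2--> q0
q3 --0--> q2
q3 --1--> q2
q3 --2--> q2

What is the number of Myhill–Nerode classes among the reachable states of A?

States {q0,q1} cannot be reached from the start state, so discard them.
Start with accepting vs non-accepting: {q2} | {q3}.
Stable partition: {q2} | {q3} — 2 equivalence classes.

2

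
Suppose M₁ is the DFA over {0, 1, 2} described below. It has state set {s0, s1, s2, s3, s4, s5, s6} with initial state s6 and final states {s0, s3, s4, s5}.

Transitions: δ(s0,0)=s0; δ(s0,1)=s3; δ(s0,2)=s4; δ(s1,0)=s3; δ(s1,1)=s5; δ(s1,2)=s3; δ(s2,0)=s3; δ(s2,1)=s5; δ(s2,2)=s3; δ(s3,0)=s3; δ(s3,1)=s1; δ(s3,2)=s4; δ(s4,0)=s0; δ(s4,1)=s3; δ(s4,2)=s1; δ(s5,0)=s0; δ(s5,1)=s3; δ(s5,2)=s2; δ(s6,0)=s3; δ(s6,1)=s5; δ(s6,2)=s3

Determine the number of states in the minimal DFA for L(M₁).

Start with accepting vs non-accepting: {s0,s3,s4,s5} | {s1,s2,s6}.
Refine {s0,s3,s4,s5} on symbol 1: members go to different blocks, giving {s0,s4,s5} and {s3}.
Split {s0,s4,s5} by δ(·,2) → {s4,s5} and {s0}.
No further refinement is possible. Final partition (4 blocks): {s4,s5} | {s1,s2,s6} | {s3} | {s0}.

4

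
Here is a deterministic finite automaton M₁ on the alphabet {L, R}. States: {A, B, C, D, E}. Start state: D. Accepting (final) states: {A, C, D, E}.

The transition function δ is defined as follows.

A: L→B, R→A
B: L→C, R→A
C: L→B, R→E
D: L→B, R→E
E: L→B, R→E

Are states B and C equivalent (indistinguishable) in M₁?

Every state is reachable, so we keep all 5.
Initial partition by acceptance: {A,C,D,E} | {B}.
The partition is now stable with 2 blocks: {A,C,D,E} | {B}.
B and C end up in different blocks, so they are distinguishable. For instance, the string 'ε' is accepted from only C.

No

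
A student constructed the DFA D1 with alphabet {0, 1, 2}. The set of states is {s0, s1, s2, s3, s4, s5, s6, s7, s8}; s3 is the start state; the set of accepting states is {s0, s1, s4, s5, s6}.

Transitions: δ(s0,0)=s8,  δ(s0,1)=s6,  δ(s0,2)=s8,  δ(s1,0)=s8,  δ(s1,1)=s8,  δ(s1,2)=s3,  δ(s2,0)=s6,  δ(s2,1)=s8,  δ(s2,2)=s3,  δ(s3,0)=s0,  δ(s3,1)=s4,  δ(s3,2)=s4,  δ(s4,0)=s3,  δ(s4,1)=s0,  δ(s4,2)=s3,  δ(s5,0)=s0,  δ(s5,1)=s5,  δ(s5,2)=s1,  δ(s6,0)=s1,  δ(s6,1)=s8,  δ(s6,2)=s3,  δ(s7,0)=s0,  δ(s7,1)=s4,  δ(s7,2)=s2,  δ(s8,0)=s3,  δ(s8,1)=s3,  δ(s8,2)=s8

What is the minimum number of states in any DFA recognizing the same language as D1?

Reachable states from the start: {s0,s1,s3,s4,s6,s8}. Unreachable: {s2,s5,s7} — drop them.
P0 = {s0,s1,s4,s6} | {s3,s8}.
Split {s0,s1,s4,s6} by δ(·,0) → {s0,s1,s4} and {s6}.
On input 1, block {s0,s1,s4} splits into {s0} and {s1} and {s4}.
Refine {s3,s8} on symbol 0: members go to different blocks, giving {s3} and {s8}.
No further refinement is possible. Final partition (6 blocks): {s0} | {s3} | {s6} | {s1} | {s4} | {s8}.

6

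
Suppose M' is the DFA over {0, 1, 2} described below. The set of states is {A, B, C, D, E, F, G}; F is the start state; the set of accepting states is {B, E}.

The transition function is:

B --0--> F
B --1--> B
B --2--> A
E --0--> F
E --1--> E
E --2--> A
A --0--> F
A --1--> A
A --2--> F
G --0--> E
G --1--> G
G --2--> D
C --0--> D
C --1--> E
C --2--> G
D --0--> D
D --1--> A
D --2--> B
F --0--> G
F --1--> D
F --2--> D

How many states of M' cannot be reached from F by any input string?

1

Starting at F and following transitions, the reachable set is {A, B, D, E, F, G}. That leaves C unreachable — 1 in total.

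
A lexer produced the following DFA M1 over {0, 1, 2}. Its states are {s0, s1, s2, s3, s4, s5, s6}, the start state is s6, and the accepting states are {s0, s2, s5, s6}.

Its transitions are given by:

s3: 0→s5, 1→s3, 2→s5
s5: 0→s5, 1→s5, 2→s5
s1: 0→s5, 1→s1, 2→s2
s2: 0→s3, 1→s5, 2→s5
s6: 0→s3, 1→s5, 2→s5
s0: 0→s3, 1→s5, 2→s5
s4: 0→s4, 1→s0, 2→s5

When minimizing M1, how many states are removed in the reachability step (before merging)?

4

Starting at s6 and following transitions, the reachable set is {s3, s5, s6}. That leaves s0, s1, s2, s4 unreachable — 4 in total.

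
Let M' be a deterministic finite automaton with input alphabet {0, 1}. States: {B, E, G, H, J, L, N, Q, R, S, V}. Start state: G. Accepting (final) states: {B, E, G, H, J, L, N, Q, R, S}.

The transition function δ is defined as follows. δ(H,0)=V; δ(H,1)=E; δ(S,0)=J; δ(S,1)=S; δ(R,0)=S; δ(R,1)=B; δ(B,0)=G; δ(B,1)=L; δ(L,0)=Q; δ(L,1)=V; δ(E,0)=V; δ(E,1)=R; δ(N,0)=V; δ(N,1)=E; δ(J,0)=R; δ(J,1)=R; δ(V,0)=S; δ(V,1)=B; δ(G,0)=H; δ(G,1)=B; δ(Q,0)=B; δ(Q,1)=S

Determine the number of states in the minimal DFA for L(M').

10

States {N} cannot be reached from the start state, so discard them.
Start with accepting vs non-accepting: {B,E,G,H,J,L,Q,R,S} | {V}.
Refine {B,E,G,H,J,L,Q,R,S} on symbol 0: members go to different blocks, giving {B,G,J,L,Q,R,S} and {E,H}.
Split {B,G,J,L,Q,R,S} by δ(·,0) → {B,J,L,Q,R,S} and {G}.
On input 0, block {B,J,L,Q,R,S} splits into {J,L,Q,R,S} and {B}.
On input 0, block {J,L,Q,R,S} splits into {J,L,R,S} and {Q}.
Refine {J,L,R,S} on symbol 0: members go to different blocks, giving {J,R,S} and {L}.
Refine {J,R,S} on symbol 1: members go to different blocks, giving {J,S} and {R}.
Refine {J,S} on symbol 0: members go to different blocks, giving {S} and {J}.
On input 1, block {E,H} splits into {E} and {H}.
The partition is now stable with 10 blocks: {S} | {V} | {E} | {G} | {B} | {Q} | {L} | {R} | {J} | {H}.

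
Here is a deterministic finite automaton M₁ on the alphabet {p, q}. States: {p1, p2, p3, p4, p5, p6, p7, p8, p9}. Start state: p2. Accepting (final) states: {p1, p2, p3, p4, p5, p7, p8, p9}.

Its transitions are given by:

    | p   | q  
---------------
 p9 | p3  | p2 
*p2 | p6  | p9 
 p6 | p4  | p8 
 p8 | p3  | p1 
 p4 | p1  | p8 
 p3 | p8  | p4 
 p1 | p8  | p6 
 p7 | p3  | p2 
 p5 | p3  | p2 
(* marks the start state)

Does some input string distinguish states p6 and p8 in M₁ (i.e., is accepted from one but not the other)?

States {p5,p7} cannot be reached from the start state, so discard them.
Initial partition by acceptance: {p1,p2,p3,p4,p8,p9} | {p6}.
Split {p1,p2,p3,p4,p8,p9} by δ(·,p) → {p1,p3,p4,p8,p9} and {p2}.
Refine {p1,p3,p4,p8,p9} on symbol q: members go to different blocks, giving {p3,p4,p8} and {p1} and {p9}.
On input p, block {p3,p4,p8} splits into {p3,p8} and {p4}.
Split {p3,p8} by δ(·,q) → {p3} and {p8}.
Stable partition: {p3} | {p6} | {p2} | {p1} | {p9} | {p4} | {p8} — 7 equivalence classes.
p6 and p8 end up in different blocks, so they are distinguishable. For instance, the string 'ε' is accepted from only p8.

Yes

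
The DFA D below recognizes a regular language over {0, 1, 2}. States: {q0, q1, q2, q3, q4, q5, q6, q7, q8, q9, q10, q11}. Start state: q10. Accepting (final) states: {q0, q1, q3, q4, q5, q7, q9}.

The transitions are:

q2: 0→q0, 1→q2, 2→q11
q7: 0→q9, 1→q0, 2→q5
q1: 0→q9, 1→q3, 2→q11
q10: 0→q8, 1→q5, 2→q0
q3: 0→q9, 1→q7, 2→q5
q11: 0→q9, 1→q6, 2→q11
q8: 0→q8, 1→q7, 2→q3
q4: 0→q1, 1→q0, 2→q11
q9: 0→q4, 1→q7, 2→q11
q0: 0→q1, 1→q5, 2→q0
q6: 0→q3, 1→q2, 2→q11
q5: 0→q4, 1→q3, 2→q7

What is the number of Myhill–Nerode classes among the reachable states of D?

5

Start with accepting vs non-accepting: {q0,q1,q3,q4,q5,q7,q9} | {q2,q6,q8,q10,q11}.
Refine {q0,q1,q3,q4,q5,q7,q9} on symbol 2: members go to different blocks, giving {q0,q3,q5,q7} and {q1,q4,q9}.
Split {q2,q6,q8,q10,q11} by δ(·,0) → {q2,q6} and {q8,q10} and {q11}.
No further refinement is possible. Final partition (5 blocks): {q0,q3,q5,q7} | {q2,q6} | {q1,q4,q9} | {q8,q10} | {q11}.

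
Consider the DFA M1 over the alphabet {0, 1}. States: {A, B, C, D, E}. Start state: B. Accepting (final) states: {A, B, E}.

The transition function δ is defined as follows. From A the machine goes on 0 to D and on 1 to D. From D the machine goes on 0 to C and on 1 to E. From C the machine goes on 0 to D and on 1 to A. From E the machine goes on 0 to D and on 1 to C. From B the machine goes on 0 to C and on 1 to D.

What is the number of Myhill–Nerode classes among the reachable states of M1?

2

Every state is reachable, so we keep all 5.
Initial partition by acceptance: {A,B,E} | {C,D}.
No further refinement is possible. Final partition (2 blocks): {A,B,E} | {C,D}.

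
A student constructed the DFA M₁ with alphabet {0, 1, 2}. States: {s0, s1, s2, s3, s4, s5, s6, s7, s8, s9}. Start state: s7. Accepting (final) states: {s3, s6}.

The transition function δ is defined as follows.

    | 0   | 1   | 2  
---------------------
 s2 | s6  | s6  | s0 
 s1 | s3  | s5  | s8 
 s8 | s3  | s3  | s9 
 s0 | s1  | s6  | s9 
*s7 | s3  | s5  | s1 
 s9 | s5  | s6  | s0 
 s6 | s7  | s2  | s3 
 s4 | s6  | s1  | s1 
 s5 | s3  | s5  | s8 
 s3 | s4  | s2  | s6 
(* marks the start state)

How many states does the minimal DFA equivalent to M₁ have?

All states are reachable from the start state.
Start with accepting vs non-accepting: {s3,s6} | {s0,s1,s2,s4,s5,s7,s8,s9}.
On input 0, block {s0,s1,s2,s4,s5,s7,s8,s9} splits into {s1,s2,s4,s5,s7,s8} and {s0,s9}.
On input 1, block {s1,s2,s4,s5,s7,s8} splits into {s1,s4,s5,s7} and {s2,s8}.
On input 2, block {s1,s4,s5,s7} splits into {s1,s5} and {s4,s7}.
No further refinement is possible. Final partition (5 blocks): {s3,s6} | {s1,s5} | {s0,s9} | {s2,s8} | {s4,s7}.

5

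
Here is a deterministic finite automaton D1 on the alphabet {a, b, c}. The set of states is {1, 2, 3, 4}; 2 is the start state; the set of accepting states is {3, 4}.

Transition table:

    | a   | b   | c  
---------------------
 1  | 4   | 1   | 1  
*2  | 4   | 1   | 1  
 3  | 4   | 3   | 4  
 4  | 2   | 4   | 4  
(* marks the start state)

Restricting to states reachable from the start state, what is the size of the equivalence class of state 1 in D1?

2

States {3} cannot be reached from the start state, so discard them.
Initial partition by acceptance: {4} | {1,2}.
Stable partition: {4} | {1,2} — 2 equivalence classes.
State 1 belongs to the block {1,2}, which has 2 states.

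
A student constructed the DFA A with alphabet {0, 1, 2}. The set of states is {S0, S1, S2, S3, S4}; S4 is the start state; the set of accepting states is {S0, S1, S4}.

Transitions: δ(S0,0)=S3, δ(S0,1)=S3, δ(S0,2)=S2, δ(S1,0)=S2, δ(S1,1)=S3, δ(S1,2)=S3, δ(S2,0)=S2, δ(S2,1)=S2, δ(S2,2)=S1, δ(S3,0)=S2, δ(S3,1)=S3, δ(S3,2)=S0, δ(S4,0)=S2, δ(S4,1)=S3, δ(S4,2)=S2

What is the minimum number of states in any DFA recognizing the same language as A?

Start with accepting vs non-accepting: {S0,S1,S4} | {S2,S3}.
Stable partition: {S0,S1,S4} | {S2,S3} — 2 equivalence classes.

2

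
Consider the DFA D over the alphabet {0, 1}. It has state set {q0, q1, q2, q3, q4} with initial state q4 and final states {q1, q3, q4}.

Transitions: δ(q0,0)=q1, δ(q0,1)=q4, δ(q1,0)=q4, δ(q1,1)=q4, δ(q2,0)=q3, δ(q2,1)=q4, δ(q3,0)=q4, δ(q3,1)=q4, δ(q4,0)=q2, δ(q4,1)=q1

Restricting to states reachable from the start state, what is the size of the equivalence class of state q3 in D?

2

Reachable states from the start: {q1,q2,q3,q4}. Unreachable: {q0} — drop them.
Start with accepting vs non-accepting: {q1,q3,q4} | {q2}.
On input 0, block {q1,q3,q4} splits into {q1,q3} and {q4}.
The partition is now stable with 3 blocks: {q1,q3} | {q2} | {q4}.
The equivalence class containing q3 is {q1,q3}, of size 2.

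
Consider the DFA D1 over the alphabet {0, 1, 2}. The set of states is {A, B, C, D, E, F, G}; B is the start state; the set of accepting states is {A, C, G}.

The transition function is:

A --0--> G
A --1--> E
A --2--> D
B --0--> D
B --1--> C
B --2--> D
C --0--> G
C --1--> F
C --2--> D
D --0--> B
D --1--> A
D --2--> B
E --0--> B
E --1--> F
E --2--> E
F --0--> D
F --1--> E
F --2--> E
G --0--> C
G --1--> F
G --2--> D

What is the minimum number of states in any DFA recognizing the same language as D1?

3

Every state is reachable, so we keep all 7.
P0 = {A,C,G} | {B,D,E,F}.
On input 1, block {B,D,E,F} splits into {B,D} and {E,F}.
Stable partition: {A,C,G} | {B,D} | {E,F} — 3 equivalence classes.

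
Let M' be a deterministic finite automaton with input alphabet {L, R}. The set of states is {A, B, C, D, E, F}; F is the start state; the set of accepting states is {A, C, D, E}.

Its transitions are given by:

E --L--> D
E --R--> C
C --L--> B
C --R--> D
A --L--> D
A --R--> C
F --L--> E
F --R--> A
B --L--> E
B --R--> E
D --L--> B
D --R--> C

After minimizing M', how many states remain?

All states are reachable from the start state.
Start with accepting vs non-accepting: {A,C,D,E} | {B,F}.
On input L, block {A,C,D,E} splits into {A,E} and {C,D}.
No further refinement is possible. Final partition (3 blocks): {A,E} | {B,F} | {C,D}.

3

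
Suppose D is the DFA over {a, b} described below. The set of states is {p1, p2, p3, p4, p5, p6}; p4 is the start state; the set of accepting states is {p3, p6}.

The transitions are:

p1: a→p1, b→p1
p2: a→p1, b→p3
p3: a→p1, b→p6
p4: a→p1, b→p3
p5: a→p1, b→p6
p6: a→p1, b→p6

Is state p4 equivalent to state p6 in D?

No

States {p2,p5} cannot be reached from the start state, so discard them.
Start with accepting vs non-accepting: {p3,p6} | {p1,p4}.
Refine {p1,p4} on symbol b: members go to different blocks, giving {p1} and {p4}.
Stable partition: {p3,p6} | {p1} | {p4} — 3 equivalence classes.
p4 and p6 end up in different blocks, so they are distinguishable. For instance, the string 'ε' is accepted from only p6.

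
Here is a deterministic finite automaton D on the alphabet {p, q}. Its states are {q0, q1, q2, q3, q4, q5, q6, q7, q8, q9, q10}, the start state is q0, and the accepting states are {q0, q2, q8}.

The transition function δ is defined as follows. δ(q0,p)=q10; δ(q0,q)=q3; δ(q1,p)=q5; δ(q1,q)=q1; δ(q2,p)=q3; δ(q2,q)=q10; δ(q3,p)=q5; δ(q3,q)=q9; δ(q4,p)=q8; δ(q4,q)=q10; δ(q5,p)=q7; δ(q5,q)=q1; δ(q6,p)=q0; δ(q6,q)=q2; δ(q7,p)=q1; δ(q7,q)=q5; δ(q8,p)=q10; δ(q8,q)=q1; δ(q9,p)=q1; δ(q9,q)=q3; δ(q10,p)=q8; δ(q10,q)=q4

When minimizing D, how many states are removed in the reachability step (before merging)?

2

No path from q0 leads to q2, q6; the other 9 states are all reachable.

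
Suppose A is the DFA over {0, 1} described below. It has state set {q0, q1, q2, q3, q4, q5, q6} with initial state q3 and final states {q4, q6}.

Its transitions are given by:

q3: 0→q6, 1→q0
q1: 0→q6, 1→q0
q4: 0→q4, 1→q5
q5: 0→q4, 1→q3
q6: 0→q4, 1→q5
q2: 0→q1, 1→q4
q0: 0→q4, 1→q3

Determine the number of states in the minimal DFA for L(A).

2

Reachable states from the start: {q0,q3,q4,q5,q6}. Unreachable: {q1,q2} — drop them.
Start with accepting vs non-accepting: {q4,q6} | {q0,q3,q5}.
No further refinement is possible. Final partition (2 blocks): {q4,q6} | {q0,q3,q5}.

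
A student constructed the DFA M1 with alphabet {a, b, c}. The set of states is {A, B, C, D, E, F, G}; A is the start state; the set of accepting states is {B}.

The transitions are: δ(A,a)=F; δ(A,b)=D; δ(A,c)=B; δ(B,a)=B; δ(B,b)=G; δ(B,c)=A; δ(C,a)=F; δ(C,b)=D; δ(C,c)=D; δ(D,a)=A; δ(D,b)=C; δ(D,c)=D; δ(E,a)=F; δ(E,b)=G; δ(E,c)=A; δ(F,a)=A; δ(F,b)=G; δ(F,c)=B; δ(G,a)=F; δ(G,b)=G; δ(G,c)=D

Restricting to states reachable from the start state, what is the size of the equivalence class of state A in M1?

2

Reachable states from the start: {A,B,C,D,F,G}. Unreachable: {E} — drop them.
P0 = {B} | {A,C,D,F,G}.
On input c, block {A,C,D,F,G} splits into {C,D,G} and {A,F}.
Stable partition: {B} | {C,D,G} | {A,F} — 3 equivalence classes.
The equivalence class containing A is {A,F}, of size 2.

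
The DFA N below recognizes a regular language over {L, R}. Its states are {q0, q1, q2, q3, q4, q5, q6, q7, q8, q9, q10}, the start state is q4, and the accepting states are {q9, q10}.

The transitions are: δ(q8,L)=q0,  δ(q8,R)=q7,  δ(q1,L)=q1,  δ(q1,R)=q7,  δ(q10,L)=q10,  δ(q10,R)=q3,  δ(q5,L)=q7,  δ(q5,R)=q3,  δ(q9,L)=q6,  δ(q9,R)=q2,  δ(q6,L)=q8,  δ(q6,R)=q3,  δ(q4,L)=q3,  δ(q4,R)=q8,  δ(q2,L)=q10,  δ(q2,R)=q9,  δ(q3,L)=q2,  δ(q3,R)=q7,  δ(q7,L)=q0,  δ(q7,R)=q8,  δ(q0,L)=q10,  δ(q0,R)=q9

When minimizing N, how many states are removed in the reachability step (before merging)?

BFS from q4 reaches {q0, q2, q3, q4, q6, q7, q8, q9, q10}; the 2 state(s) q1, q5 are never visited.

2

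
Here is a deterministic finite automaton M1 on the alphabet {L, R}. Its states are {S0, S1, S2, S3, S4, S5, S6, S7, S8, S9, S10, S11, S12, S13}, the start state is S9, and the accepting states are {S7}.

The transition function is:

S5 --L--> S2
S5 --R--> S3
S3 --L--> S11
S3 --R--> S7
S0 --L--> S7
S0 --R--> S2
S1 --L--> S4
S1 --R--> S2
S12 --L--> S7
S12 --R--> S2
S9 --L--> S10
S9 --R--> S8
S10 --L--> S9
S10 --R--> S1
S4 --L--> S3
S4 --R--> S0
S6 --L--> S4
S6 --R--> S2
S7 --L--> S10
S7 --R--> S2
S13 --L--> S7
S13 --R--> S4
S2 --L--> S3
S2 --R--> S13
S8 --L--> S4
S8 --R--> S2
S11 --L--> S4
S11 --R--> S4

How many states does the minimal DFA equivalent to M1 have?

6

First remove the unreachable states {S5,S6,S12}; 11 states remain.
P0 = {S7} | {S0,S1,S2,S3,S4,S8,S9,S10,S11,S13}.
Split {S0,S1,S2,S3,S4,S8,S9,S10,S11,S13} by δ(·,L) → {S1,S2,S3,S4,S8,S9,S10,S11} and {S0,S13}.
On input R, block {S1,S2,S3,S4,S8,S9,S10,S11} splits into {S1,S8,S9,S10,S11} and {S2,S4} and {S3}.
Split {S1,S8,S9,S10,S11} by δ(·,L) → {S1,S8,S11} and {S9,S10}.
Stable partition: {S7} | {S1,S8,S11} | {S0,S13} | {S2,S4} | {S3} | {S9,S10} — 6 equivalence classes.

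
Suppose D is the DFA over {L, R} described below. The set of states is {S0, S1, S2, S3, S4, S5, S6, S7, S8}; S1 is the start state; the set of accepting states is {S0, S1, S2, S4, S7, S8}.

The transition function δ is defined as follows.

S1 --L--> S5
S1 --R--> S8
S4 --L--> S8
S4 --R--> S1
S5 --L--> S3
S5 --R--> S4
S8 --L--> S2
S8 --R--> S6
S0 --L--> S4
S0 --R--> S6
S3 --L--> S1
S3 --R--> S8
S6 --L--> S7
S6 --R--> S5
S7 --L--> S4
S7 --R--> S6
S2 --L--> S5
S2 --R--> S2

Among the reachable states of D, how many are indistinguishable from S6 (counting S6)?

States {S0} cannot be reached from the start state, so discard them.
Start with accepting vs non-accepting: {S1,S2,S4,S7,S8} | {S3,S5,S6}.
On input L, block {S1,S2,S4,S7,S8} splits into {S4,S7,S8} and {S1,S2}.
On input L, block {S4,S7,S8} splits into {S4,S7} and {S8}.
Refine {S4,S7} on symbol L: members go to different blocks, giving {S4} and {S7}.
Refine {S3,S5,S6} on symbol L: members go to different blocks, giving {S3} and {S5} and {S6}.
Refine {S1,S2} on symbol R: members go to different blocks, giving {S1} and {S2}.
No further refinement is possible. Final partition (8 blocks): {S4} | {S3} | {S1} | {S8} | {S7} | {S5} | {S6} | {S2}.
The equivalence class containing S6 is {S6}, of size 1.

1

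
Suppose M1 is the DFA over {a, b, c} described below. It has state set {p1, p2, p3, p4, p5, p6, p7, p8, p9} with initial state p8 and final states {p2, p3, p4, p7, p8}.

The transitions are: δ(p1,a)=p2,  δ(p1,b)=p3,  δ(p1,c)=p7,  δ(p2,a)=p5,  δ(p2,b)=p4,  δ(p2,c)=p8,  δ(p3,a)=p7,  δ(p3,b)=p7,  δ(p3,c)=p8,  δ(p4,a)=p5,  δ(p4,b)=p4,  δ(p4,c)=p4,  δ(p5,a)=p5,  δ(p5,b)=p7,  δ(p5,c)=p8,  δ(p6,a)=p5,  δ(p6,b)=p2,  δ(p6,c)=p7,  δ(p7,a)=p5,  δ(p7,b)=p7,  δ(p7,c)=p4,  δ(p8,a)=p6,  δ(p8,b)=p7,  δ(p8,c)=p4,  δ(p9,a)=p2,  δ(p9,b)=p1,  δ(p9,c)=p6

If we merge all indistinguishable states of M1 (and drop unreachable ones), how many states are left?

First remove the unreachable states {p1,p3,p9}; 6 states remain.
Initial partition by acceptance: {p2,p4,p7,p8} | {p5,p6}.
No further refinement is possible. Final partition (2 blocks): {p2,p4,p7,p8} | {p5,p6}.

2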